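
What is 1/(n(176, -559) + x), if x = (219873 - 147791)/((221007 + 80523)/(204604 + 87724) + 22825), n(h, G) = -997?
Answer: -3336344065/3315799239357 ≈ -0.0010062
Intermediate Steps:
x = 10535793448/3336344065 (x = 72082/(301530/292328 + 22825) = 72082/(301530*(1/292328) + 22825) = 72082/(150765/146164 + 22825) = 72082/(3336344065/146164) = 72082*(146164/3336344065) = 10535793448/3336344065 ≈ 3.1579)
1/(n(176, -559) + x) = 1/(-997 + 10535793448/3336344065) = 1/(-3315799239357/3336344065) = -3336344065/3315799239357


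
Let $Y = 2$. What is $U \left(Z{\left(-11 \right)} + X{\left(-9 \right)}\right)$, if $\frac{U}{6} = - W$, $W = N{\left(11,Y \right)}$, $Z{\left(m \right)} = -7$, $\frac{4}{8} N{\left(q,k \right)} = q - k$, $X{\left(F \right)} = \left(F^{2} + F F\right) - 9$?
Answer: $-15768$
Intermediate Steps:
$X{\left(F \right)} = -9 + 2 F^{2}$ ($X{\left(F \right)} = \left(F^{2} + F^{2}\right) - 9 = 2 F^{2} - 9 = -9 + 2 F^{2}$)
$N{\left(q,k \right)} = - 2 k + 2 q$ ($N{\left(q,k \right)} = 2 \left(q - k\right) = - 2 k + 2 q$)
$W = 18$ ($W = \left(-2\right) 2 + 2 \cdot 11 = -4 + 22 = 18$)
$U = -108$ ($U = 6 \left(\left(-1\right) 18\right) = 6 \left(-18\right) = -108$)
$U \left(Z{\left(-11 \right)} + X{\left(-9 \right)}\right) = - 108 \left(-7 - \left(9 - 2 \left(-9\right)^{2}\right)\right) = - 108 \left(-7 + \left(-9 + 2 \cdot 81\right)\right) = - 108 \left(-7 + \left(-9 + 162\right)\right) = - 108 \left(-7 + 153\right) = \left(-108\right) 146 = -15768$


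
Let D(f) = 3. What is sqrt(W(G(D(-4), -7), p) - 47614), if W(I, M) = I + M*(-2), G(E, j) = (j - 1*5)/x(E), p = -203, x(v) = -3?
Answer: 2*I*sqrt(11801) ≈ 217.26*I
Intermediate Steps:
G(E, j) = 5/3 - j/3 (G(E, j) = (j - 1*5)/(-3) = (j - 5)*(-1/3) = (-5 + j)*(-1/3) = 5/3 - j/3)
W(I, M) = I - 2*M
sqrt(W(G(D(-4), -7), p) - 47614) = sqrt(((5/3 - 1/3*(-7)) - 2*(-203)) - 47614) = sqrt(((5/3 + 7/3) + 406) - 47614) = sqrt((4 + 406) - 47614) = sqrt(410 - 47614) = sqrt(-47204) = 2*I*sqrt(11801)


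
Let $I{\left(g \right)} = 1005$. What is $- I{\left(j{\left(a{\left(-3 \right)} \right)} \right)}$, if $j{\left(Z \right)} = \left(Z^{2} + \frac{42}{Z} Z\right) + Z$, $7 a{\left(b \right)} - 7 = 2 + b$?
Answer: $-1005$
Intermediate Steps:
$a{\left(b \right)} = \frac{9}{7} + \frac{b}{7}$ ($a{\left(b \right)} = 1 + \frac{2 + b}{7} = 1 + \left(\frac{2}{7} + \frac{b}{7}\right) = \frac{9}{7} + \frac{b}{7}$)
$j{\left(Z \right)} = 42 + Z + Z^{2}$ ($j{\left(Z \right)} = \left(Z^{2} + 42\right) + Z = \left(42 + Z^{2}\right) + Z = 42 + Z + Z^{2}$)
$- I{\left(j{\left(a{\left(-3 \right)} \right)} \right)} = \left(-1\right) 1005 = -1005$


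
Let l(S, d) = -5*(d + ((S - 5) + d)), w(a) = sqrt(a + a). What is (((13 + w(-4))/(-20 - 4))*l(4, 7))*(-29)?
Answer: -24505/24 - 1885*I*sqrt(2)/12 ≈ -1021.0 - 222.15*I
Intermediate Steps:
w(a) = sqrt(2)*sqrt(a) (w(a) = sqrt(2*a) = sqrt(2)*sqrt(a))
l(S, d) = 25 - 10*d - 5*S (l(S, d) = -5*(d + ((-5 + S) + d)) = -5*(d + (-5 + S + d)) = -5*(-5 + S + 2*d) = 25 - 10*d - 5*S)
(((13 + w(-4))/(-20 - 4))*l(4, 7))*(-29) = (((13 + sqrt(2)*sqrt(-4))/(-20 - 4))*(25 - 10*7 - 5*4))*(-29) = (((13 + sqrt(2)*(2*I))/(-24))*(25 - 70 - 20))*(-29) = (((13 + 2*I*sqrt(2))*(-1/24))*(-65))*(-29) = ((-13/24 - I*sqrt(2)/12)*(-65))*(-29) = (845/24 + 65*I*sqrt(2)/12)*(-29) = -24505/24 - 1885*I*sqrt(2)/12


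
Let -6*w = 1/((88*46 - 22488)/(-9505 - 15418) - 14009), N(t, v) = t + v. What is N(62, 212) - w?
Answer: 573966188425/2094767202 ≈ 274.00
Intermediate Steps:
w = 24923/2094767202 (w = -1/(6*((88*46 - 22488)/(-9505 - 15418) - 14009)) = -1/(6*((4048 - 22488)/(-24923) - 14009)) = -1/(6*(-18440*(-1/24923) - 14009)) = -1/(6*(18440/24923 - 14009)) = -1/(6*(-349127867/24923)) = -1/6*(-24923/349127867) = 24923/2094767202 ≈ 1.1898e-5)
N(62, 212) - w = (62 + 212) - 1*24923/2094767202 = 274 - 24923/2094767202 = 573966188425/2094767202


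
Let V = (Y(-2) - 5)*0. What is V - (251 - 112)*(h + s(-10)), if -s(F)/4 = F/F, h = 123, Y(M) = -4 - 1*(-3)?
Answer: -16541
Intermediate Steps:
Y(M) = -1 (Y(M) = -4 + 3 = -1)
s(F) = -4 (s(F) = -4*F/F = -4*1 = -4)
V = 0 (V = (-1 - 5)*0 = -6*0 = 0)
V - (251 - 112)*(h + s(-10)) = 0 - (251 - 112)*(123 - 4) = 0 - 139*119 = 0 - 1*16541 = 0 - 16541 = -16541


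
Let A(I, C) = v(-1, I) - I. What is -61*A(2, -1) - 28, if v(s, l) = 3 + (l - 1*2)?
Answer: -89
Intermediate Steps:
v(s, l) = 1 + l (v(s, l) = 3 + (l - 2) = 3 + (-2 + l) = 1 + l)
A(I, C) = 1 (A(I, C) = (1 + I) - I = 1)
-61*A(2, -1) - 28 = -61*1 - 28 = -61 - 28 = -89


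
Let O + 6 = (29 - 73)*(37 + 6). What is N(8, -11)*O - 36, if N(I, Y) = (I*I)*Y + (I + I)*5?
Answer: 1184316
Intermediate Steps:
O = -1898 (O = -6 + (29 - 73)*(37 + 6) = -6 - 44*43 = -6 - 1892 = -1898)
N(I, Y) = 10*I + Y*I² (N(I, Y) = I²*Y + (2*I)*5 = Y*I² + 10*I = 10*I + Y*I²)
N(8, -11)*O - 36 = (8*(10 + 8*(-11)))*(-1898) - 36 = (8*(10 - 88))*(-1898) - 36 = (8*(-78))*(-1898) - 36 = -624*(-1898) - 36 = 1184352 - 36 = 1184316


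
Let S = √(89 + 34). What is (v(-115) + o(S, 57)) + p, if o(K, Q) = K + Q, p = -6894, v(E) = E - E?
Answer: -6837 + √123 ≈ -6825.9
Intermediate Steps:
S = √123 ≈ 11.091
v(E) = 0
(v(-115) + o(S, 57)) + p = (0 + (√123 + 57)) - 6894 = (0 + (57 + √123)) - 6894 = (57 + √123) - 6894 = -6837 + √123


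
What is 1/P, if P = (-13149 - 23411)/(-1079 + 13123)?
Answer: -3011/9140 ≈ -0.32943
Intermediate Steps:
P = -9140/3011 (P = -36560/12044 = -36560*1/12044 = -9140/3011 ≈ -3.0355)
1/P = 1/(-9140/3011) = -3011/9140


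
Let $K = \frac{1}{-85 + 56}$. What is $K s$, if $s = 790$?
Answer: $- \frac{790}{29} \approx -27.241$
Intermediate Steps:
$K = - \frac{1}{29}$ ($K = \frac{1}{-29} = - \frac{1}{29} \approx -0.034483$)
$K s = \left(- \frac{1}{29}\right) 790 = - \frac{790}{29}$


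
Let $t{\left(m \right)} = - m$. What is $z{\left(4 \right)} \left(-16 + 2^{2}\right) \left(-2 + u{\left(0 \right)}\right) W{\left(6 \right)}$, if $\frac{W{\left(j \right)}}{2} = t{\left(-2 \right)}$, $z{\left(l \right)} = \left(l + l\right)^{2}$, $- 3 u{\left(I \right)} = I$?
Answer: $6144$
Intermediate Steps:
$u{\left(I \right)} = - \frac{I}{3}$
$z{\left(l \right)} = 4 l^{2}$ ($z{\left(l \right)} = \left(2 l\right)^{2} = 4 l^{2}$)
$W{\left(j \right)} = 4$ ($W{\left(j \right)} = 2 \left(\left(-1\right) \left(-2\right)\right) = 2 \cdot 2 = 4$)
$z{\left(4 \right)} \left(-16 + 2^{2}\right) \left(-2 + u{\left(0 \right)}\right) W{\left(6 \right)} = 4 \cdot 4^{2} \left(-16 + 2^{2}\right) \left(-2 - 0\right) 4 = 4 \cdot 16 \left(-16 + 4\right) \left(-2 + 0\right) 4 = 64 \left(\left(-12\right) \left(-2\right)\right) 4 = 64 \cdot 24 \cdot 4 = 1536 \cdot 4 = 6144$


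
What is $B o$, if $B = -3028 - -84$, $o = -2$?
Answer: $5888$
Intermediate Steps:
$B = -2944$ ($B = -3028 + 84 = -2944$)
$B o = \left(-2944\right) \left(-2\right) = 5888$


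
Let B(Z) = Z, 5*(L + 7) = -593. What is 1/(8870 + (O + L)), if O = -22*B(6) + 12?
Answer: 5/43122 ≈ 0.00011595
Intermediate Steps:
L = -628/5 (L = -7 + (⅕)*(-593) = -7 - 593/5 = -628/5 ≈ -125.60)
O = -120 (O = -22*6 + 12 = -132 + 12 = -120)
1/(8870 + (O + L)) = 1/(8870 + (-120 - 628/5)) = 1/(8870 - 1228/5) = 1/(43122/5) = 5/43122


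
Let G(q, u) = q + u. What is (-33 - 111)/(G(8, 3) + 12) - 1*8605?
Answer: -198059/23 ≈ -8611.3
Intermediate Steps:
(-33 - 111)/(G(8, 3) + 12) - 1*8605 = (-33 - 111)/((8 + 3) + 12) - 1*8605 = -144/(11 + 12) - 8605 = -144/23 - 8605 = -198059/23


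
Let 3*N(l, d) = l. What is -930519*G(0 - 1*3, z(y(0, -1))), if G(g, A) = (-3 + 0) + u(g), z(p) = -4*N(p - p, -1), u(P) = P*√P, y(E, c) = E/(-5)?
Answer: 2791557 + 2791557*I*√3 ≈ 2.7916e+6 + 4.8351e+6*I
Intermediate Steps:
y(E, c) = -E/5 (y(E, c) = E*(-⅕) = -E/5)
N(l, d) = l/3
u(P) = P^(3/2)
z(p) = 0 (z(p) = -4*(p - p)/3 = -4*0/3 = -4*0 = 0)
G(g, A) = -3 + g^(3/2) (G(g, A) = (-3 + 0) + g^(3/2) = -3 + g^(3/2))
-930519*G(0 - 1*3, z(y(0, -1))) = -930519*(-3 + (0 - 1*3)^(3/2)) = -930519*(-3 + (0 - 3)^(3/2)) = -930519*(-3 + (-3)^(3/2)) = -930519*(-3 - 3*I*√3) = 2791557 + 2791557*I*√3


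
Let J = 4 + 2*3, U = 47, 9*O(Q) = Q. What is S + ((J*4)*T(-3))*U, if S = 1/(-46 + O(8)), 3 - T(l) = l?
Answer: 4579671/406 ≈ 11280.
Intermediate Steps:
T(l) = 3 - l
O(Q) = Q/9
J = 10 (J = 4 + 6 = 10)
S = -9/406 (S = 1/(-46 + (⅑)*8) = 1/(-46 + 8/9) = 1/(-406/9) = -9/406 ≈ -0.022167)
S + ((J*4)*T(-3))*U = -9/406 + ((10*4)*(3 - 1*(-3)))*47 = -9/406 + (40*(3 + 3))*47 = -9/406 + (40*6)*47 = -9/406 + 240*47 = -9/406 + 11280 = 4579671/406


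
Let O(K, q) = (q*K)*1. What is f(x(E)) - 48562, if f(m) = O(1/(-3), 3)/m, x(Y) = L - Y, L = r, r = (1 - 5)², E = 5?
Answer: -534183/11 ≈ -48562.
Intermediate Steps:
r = 16 (r = (-4)² = 16)
L = 16
x(Y) = 16 - Y
O(K, q) = K*q (O(K, q) = (K*q)*1 = K*q)
f(m) = -1/m (f(m) = (3/(-3))/m = (-⅓*3)/m = -1/m)
f(x(E)) - 48562 = -1/(16 - 1*5) - 48562 = -1/(16 - 5) - 48562 = -1/11 - 48562 = -534183/11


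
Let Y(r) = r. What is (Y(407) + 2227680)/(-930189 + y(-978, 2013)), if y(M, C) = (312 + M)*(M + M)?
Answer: 2228087/372507 ≈ 5.9813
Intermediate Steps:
y(M, C) = 2*M*(312 + M) (y(M, C) = (312 + M)*(2*M) = 2*M*(312 + M))
(Y(407) + 2227680)/(-930189 + y(-978, 2013)) = (407 + 2227680)/(-930189 + 2*(-978)*(312 - 978)) = 2228087/(-930189 + 2*(-978)*(-666)) = 2228087/(-930189 + 1302696) = 2228087/372507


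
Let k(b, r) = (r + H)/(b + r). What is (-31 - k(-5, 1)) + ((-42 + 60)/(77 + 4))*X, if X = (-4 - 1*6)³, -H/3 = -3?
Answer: -4513/18 ≈ -250.72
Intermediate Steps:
H = 9 (H = -3*(-3) = 9)
k(b, r) = (9 + r)/(b + r) (k(b, r) = (r + 9)/(b + r) = (9 + r)/(b + r))
X = -1000 (X = (-4 - 6)³ = (-10)³ = -1000)
(-31 - k(-5, 1)) + ((-42 + 60)/(77 + 4))*X = (-31 - (9 + 1)/(-5 + 1)) + ((-42 + 60)/(77 + 4))*(-1000) = (-31 - 10/(-4)) + (18/81)*(-1000) = (-31 - (-1)*10/4) + (18*(1/81))*(-1000) = (-31 - 1*(-5/2)) + (2/9)*(-1000) = (-31 + 5/2) - 2000/9 = -57/2 - 2000/9 = -4513/18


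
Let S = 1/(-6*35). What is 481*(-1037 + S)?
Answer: -104747851/210 ≈ -4.9880e+5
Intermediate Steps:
S = -1/210 (S = 1/(-210) = -1/210 ≈ -0.0047619)
481*(-1037 + S) = 481*(-1037 - 1/210) = 481*(-217771/210) = -104747851/210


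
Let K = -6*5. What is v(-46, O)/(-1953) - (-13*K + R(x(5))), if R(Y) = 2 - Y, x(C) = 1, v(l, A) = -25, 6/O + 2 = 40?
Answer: -763598/1953 ≈ -390.99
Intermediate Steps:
O = 3/19 (O = 6/(-2 + 40) = 6/38 = 6*(1/38) = 3/19 ≈ 0.15789)
K = -30
v(-46, O)/(-1953) - (-13*K + R(x(5))) = -25/(-1953) - (-13*(-30) + (2 - 1*1)) = -25*(-1/1953) - (390 + (2 - 1)) = 25/1953 - (390 + 1) = 25/1953 - 1*391 = 25/1953 - 391 = -763598/1953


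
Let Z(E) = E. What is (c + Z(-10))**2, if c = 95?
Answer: 7225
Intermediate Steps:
(c + Z(-10))**2 = (95 - 10)**2 = 85**2 = 7225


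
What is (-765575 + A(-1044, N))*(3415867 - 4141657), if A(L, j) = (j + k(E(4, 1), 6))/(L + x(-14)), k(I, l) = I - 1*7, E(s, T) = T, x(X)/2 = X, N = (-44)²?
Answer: 148913660232675/268 ≈ 5.5565e+11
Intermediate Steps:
N = 1936
x(X) = 2*X
k(I, l) = -7 + I (k(I, l) = I - 7 = -7 + I)
A(L, j) = (-6 + j)/(-28 + L) (A(L, j) = (j + (-7 + 1))/(L + 2*(-14)) = (j - 6)/(L - 28) = (-6 + j)/(-28 + L))
(-765575 + A(-1044, N))*(3415867 - 4141657) = (-765575 + (-6 + 1936)/(-28 - 1044))*(3415867 - 4141657) = (-765575 + 1930/(-1072))*(-725790) = (-765575 - 1/1072*1930)*(-725790) = (-765575 - 965/536)*(-725790) = -410349165/536*(-725790) = 148913660232675/268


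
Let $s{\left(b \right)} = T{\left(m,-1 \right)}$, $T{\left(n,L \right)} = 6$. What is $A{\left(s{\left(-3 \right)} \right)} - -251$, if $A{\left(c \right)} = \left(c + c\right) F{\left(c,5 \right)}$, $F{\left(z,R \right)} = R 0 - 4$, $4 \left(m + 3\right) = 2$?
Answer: $203$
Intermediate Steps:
$m = - \frac{5}{2}$ ($m = -3 + \frac{1}{4} \cdot 2 = -3 + \frac{1}{2} = - \frac{5}{2} \approx -2.5$)
$F{\left(z,R \right)} = -4$ ($F{\left(z,R \right)} = 0 - 4 = -4$)
$s{\left(b \right)} = 6$
$A{\left(c \right)} = - 8 c$ ($A{\left(c \right)} = \left(c + c\right) \left(-4\right) = 2 c \left(-4\right) = - 8 c$)
$A{\left(s{\left(-3 \right)} \right)} - -251 = \left(-8\right) 6 - -251 = -48 + 251 = 203$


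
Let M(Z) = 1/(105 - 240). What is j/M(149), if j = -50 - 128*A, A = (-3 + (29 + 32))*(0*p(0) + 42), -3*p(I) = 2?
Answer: 42100830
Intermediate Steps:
p(I) = -⅔ (p(I) = -⅓*2 = -⅔)
A = 2436 (A = (-3 + (29 + 32))*(0*(-⅔) + 42) = (-3 + 61)*(0 + 42) = 58*42 = 2436)
M(Z) = -1/135 (M(Z) = 1/(-135) = -1/135)
j = -311858 (j = -50 - 128*2436 = -50 - 311808 = -311858)
j/M(149) = -311858/(-1/135) = -311858*(-135) = 42100830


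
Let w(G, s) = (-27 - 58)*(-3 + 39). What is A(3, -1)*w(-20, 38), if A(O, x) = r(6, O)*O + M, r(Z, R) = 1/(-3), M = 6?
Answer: -15300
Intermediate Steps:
r(Z, R) = -⅓
A(O, x) = 6 - O/3 (A(O, x) = -O/3 + 6 = 6 - O/3)
w(G, s) = -3060 (w(G, s) = -85*36 = -3060)
A(3, -1)*w(-20, 38) = (6 - ⅓*3)*(-3060) = (6 - 1)*(-3060) = 5*(-3060) = -15300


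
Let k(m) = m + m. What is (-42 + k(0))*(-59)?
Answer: 2478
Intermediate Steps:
k(m) = 2*m
(-42 + k(0))*(-59) = (-42 + 2*0)*(-59) = (-42 + 0)*(-59) = -42*(-59) = 2478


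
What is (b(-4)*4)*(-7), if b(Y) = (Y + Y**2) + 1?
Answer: -364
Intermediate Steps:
b(Y) = 1 + Y + Y**2
(b(-4)*4)*(-7) = ((1 - 4 + (-4)**2)*4)*(-7) = ((1 - 4 + 16)*4)*(-7) = (13*4)*(-7) = 52*(-7) = -364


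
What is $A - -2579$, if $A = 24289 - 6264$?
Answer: $20604$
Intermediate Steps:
$A = 18025$
$A - -2579 = 18025 - -2579 = 18025 + 2579 = 20604$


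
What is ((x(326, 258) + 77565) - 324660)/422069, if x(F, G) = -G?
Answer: -247353/422069 ≈ -0.58605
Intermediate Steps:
((x(326, 258) + 77565) - 324660)/422069 = ((-1*258 + 77565) - 324660)/422069 = ((-258 + 77565) - 324660)*(1/422069) = (77307 - 324660)*(1/422069) = -247353*1/422069 = -247353/422069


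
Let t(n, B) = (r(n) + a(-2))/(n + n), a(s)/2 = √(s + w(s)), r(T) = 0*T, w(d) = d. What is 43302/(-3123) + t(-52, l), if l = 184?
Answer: -14434/1041 - I/26 ≈ -13.866 - 0.038462*I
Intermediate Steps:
r(T) = 0
a(s) = 2*√2*√s (a(s) = 2*√(s + s) = 2*√(2*s) = 2*(√2*√s) = 2*√2*√s)
t(n, B) = 2*I/n (t(n, B) = (0 + 2*√2*√(-2))/(n + n) = (0 + 2*√2*(I*√2))/((2*n)) = (0 + 4*I)*(1/(2*n)) = (4*I)*(1/(2*n)) = 2*I/n)
43302/(-3123) + t(-52, l) = 43302/(-3123) + 2*I/(-52) = 43302*(-1/3123) + 2*I*(-1/52) = -14434/1041 - I/26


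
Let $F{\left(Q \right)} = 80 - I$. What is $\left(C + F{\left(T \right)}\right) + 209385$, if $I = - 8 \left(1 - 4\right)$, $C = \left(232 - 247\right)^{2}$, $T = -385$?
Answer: $209666$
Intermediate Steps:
$C = 225$ ($C = \left(-15\right)^{2} = 225$)
$I = 24$ ($I = \left(-8\right) \left(-3\right) = 24$)
$F{\left(Q \right)} = 56$ ($F{\left(Q \right)} = 80 - 24 = 56$)
$\left(C + F{\left(T \right)}\right) + 209385 = \left(225 + 56\right) + 209385 = 281 + 209385 = 209666$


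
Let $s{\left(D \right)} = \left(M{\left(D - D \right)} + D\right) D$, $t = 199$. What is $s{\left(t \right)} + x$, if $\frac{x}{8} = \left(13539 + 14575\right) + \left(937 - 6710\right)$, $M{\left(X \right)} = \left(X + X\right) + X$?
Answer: $218329$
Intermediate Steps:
$M{\left(X \right)} = 3 X$ ($M{\left(X \right)} = 2 X + X = 3 X$)
$x = 178728$ ($x = 8 \left(\left(13539 + 14575\right) + \left(937 - 6710\right)\right) = 8 \left(28114 - 5773\right) = 8 \cdot 22341 = 178728$)
$s{\left(D \right)} = D^{2}$ ($s{\left(D \right)} = \left(3 \left(D - D\right) + D\right) D = \left(3 \cdot 0 + D\right) D = \left(0 + D\right) D = D D = D^{2}$)
$s{\left(t \right)} + x = 199^{2} + 178728 = 39601 + 178728 = 218329$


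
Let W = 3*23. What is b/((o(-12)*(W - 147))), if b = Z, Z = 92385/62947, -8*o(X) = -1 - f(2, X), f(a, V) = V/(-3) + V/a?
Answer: 123180/818311 ≈ 0.15053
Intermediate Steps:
f(a, V) = -V/3 + V/a (f(a, V) = V*(-⅓) + V/a = -V/3 + V/a)
o(X) = ⅛ + X/48 (o(X) = -(-1 - (-X/3 + X/2))/8 = -(-1 - X/6)/8 = ⅛ + X/48)
W = 69
Z = 92385/62947 (Z = 92385*(1/62947) = 92385/62947 ≈ 1.4677)
b = 92385/62947 ≈ 1.4677
b/((o(-12)*(W - 147))) = 92385/(62947*(((⅛ + (1/48)*(-12))*(69 - 147)))) = 92385/(62947*(((⅛ - ¼)*(-78)))) = 92385/(62947*((-⅛*(-78)))) = 92385/(62947*(39/4)) = (92385/62947)*(4/39) = 123180/818311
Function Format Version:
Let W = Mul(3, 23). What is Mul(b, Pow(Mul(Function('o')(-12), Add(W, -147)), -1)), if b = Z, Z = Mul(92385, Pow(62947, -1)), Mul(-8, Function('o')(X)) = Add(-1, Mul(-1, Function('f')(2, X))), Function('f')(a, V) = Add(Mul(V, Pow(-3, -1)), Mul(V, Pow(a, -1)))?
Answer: Rational(123180, 818311) ≈ 0.15053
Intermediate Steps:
Function('f')(a, V) = Add(Mul(Rational(-1, 3), V), Mul(V, Pow(a, -1))) (Function('f')(a, V) = Add(Mul(V, Rational(-1, 3)), Mul(V, Pow(a, -1))) = Add(Mul(Rational(-1, 3), V), Mul(V, Pow(a, -1))))
Function('o')(X) = Add(Rational(1, 8), Mul(Rational(1, 48), X)) (Function('o')(X) = Mul(Rational(-1, 8), Add(-1, Mul(-1, Add(Mul(Rational(-1, 3), X), Mul(X, Pow(2, -1)))))) = Mul(Rational(-1, 8), Add(-1, Mul(-1, Add(Mul(Rational(-1, 3), X), Mul(X, Rational(1, 2)))))) = Mul(Rational(-1, 8), Add(-1, Mul(-1, Add(Mul(Rational(-1, 3), X), Mul(Rational(1, 2), X))))) = Mul(Rational(-1, 8), Add(-1, Mul(-1, Mul(Rational(1, 6), X)))) = Mul(Rational(-1, 8), Add(-1, Mul(Rational(-1, 6), X))) = Add(Rational(1, 8), Mul(Rational(1, 48), X)))
W = 69
Z = Rational(92385, 62947) (Z = Mul(92385, Rational(1, 62947)) = Rational(92385, 62947) ≈ 1.4677)
b = Rational(92385, 62947) ≈ 1.4677
Mul(b, Pow(Mul(Function('o')(-12), Add(W, -147)), -1)) = Mul(Rational(92385, 62947), Pow(Mul(Add(Rational(1, 8), Mul(Rational(1, 48), -12)), Add(69, -147)), -1)) = Mul(Rational(92385, 62947), Pow(Mul(Add(Rational(1, 8), Rational(-1, 4)), -78), -1)) = Mul(Rational(92385, 62947), Pow(Mul(Rational(-1, 8), -78), -1)) = Mul(Rational(92385, 62947), Pow(Rational(39, 4), -1)) = Mul(Rational(92385, 62947), Rational(4, 39)) = Rational(123180, 818311)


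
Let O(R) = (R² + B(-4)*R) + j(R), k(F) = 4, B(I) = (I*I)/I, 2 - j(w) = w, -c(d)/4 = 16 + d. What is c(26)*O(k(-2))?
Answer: 336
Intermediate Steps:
c(d) = -64 - 4*d (c(d) = -4*(16 + d) = -64 - 4*d)
j(w) = 2 - w
B(I) = I (B(I) = I²/I = I)
O(R) = 2 + R² - 5*R (O(R) = (R² - 4*R) + (2 - R) = 2 + R² - 5*R)
c(26)*O(k(-2)) = (-64 - 4*26)*(2 + 4² - 5*4) = (-64 - 104)*(2 + 16 - 20) = -168*(-2) = 336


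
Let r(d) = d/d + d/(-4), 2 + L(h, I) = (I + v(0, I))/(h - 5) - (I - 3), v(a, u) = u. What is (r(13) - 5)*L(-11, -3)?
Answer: -1015/32 ≈ -31.719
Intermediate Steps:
L(h, I) = 1 - I + 2*I/(-5 + h) (L(h, I) = -2 + ((I + I)/(h - 5) - (I - 3)) = -2 + ((2*I)/(-5 + h) - (-3 + I)) = -2 + (2*I/(-5 + h) + (3 - I)) = -2 + (3 - I + 2*I/(-5 + h)) = 1 - I + 2*I/(-5 + h))
r(d) = 1 - d/4 (r(d) = 1 + d*(-¼) = 1 - d/4)
(r(13) - 5)*L(-11, -3) = ((1 - ¼*13) - 5)*((-5 - 11 + 7*(-3) - 1*(-3)*(-11))/(-5 - 11)) = ((1 - 13/4) - 5)*((-5 - 11 - 21 - 33)/(-16)) = (-9/4 - 5)*(-1/16*(-70)) = -29/4*35/8 = -1015/32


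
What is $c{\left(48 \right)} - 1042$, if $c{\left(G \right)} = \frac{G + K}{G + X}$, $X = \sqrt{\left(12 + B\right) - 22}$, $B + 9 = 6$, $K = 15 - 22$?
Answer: $\frac{- 1042 \sqrt{13} + 49975 i}{\sqrt{13} - 48 i} \approx -1041.2 - 0.063801 i$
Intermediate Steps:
$K = -7$
$B = -3$ ($B = -9 + 6 = -3$)
$X = i \sqrt{13}$ ($X = \sqrt{\left(12 - 3\right) - 22} = \sqrt{9 - 22} = \sqrt{-13} = i \sqrt{13} \approx 3.6056 i$)
$c{\left(G \right)} = \frac{-7 + G}{G + i \sqrt{13}}$ ($c{\left(G \right)} = \frac{G - 7}{G + i \sqrt{13}} = \frac{-7 + G}{G + i \sqrt{13}}$)
$c{\left(48 \right)} - 1042 = \frac{-7 + 48}{48 + i \sqrt{13}} - 1042 = \frac{1}{48 + i \sqrt{13}} \cdot 41 - 1042 = \frac{41}{48 + i \sqrt{13}} - 1042 = -1042 + \frac{41}{48 + i \sqrt{13}}$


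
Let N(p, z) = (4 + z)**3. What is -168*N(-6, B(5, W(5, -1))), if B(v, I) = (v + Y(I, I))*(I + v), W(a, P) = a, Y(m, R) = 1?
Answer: -44040192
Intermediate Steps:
B(v, I) = (1 + v)*(I + v) (B(v, I) = (v + 1)*(I + v) = (1 + v)*(I + v))
-168*N(-6, B(5, W(5, -1))) = -168*(4 + (5 + 5 + 5**2 + 5*5))**3 = -168*(4 + (5 + 5 + 25 + 25))**3 = -168*(4 + 60)**3 = -168*64**3 = -168*262144 = -44040192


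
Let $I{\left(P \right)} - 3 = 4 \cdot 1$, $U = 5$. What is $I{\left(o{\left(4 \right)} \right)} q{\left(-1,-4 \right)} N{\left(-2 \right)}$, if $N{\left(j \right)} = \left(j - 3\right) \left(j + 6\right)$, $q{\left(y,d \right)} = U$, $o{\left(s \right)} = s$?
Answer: $-700$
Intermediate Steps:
$q{\left(y,d \right)} = 5$
$N{\left(j \right)} = \left(-3 + j\right) \left(6 + j\right)$
$I{\left(P \right)} = 7$ ($I{\left(P \right)} = 3 + 4 \cdot 1 = 3 + 4 = 7$)
$I{\left(o{\left(4 \right)} \right)} q{\left(-1,-4 \right)} N{\left(-2 \right)} = 7 \cdot 5 \left(-18 + \left(-2\right)^{2} + 3 \left(-2\right)\right) = 35 \left(-18 + 4 - 6\right) = 35 \left(-20\right) = -700$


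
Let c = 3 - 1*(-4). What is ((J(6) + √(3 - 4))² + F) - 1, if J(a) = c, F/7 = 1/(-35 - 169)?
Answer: 9581/204 + 14*I ≈ 46.966 + 14.0*I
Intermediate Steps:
c = 7 (c = 3 + 4 = 7)
F = -7/204 (F = 7/(-35 - 169) = 7/(-204) = 7*(-1/204) = -7/204 ≈ -0.034314)
J(a) = 7
((J(6) + √(3 - 4))² + F) - 1 = ((7 + √(3 - 4))² - 7/204) - 1 = ((7 + √(-1))² - 7/204) - 1 = ((7 + I)² - 7/204) - 1 = (-7/204 + (7 + I)²) - 1 = -211/204 + (7 + I)²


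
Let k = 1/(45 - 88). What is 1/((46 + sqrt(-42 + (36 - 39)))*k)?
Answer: -1978/2161 + 129*I*sqrt(5)/2161 ≈ -0.91532 + 0.13348*I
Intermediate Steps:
k = -1/43 (k = 1/(-43) = -1/43 ≈ -0.023256)
1/((46 + sqrt(-42 + (36 - 39)))*k) = 1/((46 + sqrt(-42 + (36 - 39)))*(-1/43)) = 1/((46 + sqrt(-42 - 3))*(-1/43)) = 1/((46 + sqrt(-45))*(-1/43)) = 1/((46 + 3*I*sqrt(5))*(-1/43)) = 1/(-46/43 - 3*I*sqrt(5)/43)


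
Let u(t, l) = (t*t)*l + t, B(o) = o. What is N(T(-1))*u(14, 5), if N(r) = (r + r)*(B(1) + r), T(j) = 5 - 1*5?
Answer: 0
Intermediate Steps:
T(j) = 0 (T(j) = 5 - 5 = 0)
u(t, l) = t + l*t² (u(t, l) = t²*l + t = l*t² + t = t + l*t²)
N(r) = 2*r*(1 + r) (N(r) = (r + r)*(1 + r) = (2*r)*(1 + r) = 2*r*(1 + r))
N(T(-1))*u(14, 5) = (2*0*(1 + 0))*(14*(1 + 5*14)) = (2*0*1)*(14*(1 + 70)) = 0*(14*71) = 0*994 = 0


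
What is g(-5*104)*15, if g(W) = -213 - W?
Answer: 4605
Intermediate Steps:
g(-5*104)*15 = (-213 - (-5)*104)*15 = (-213 - 1*(-520))*15 = (-213 + 520)*15 = 307*15 = 4605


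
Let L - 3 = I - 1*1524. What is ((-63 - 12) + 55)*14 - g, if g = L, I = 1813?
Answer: -572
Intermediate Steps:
L = 292 (L = 3 + (1813 - 1*1524) = 3 + (1813 - 1524) = 3 + 289 = 292)
g = 292
((-63 - 12) + 55)*14 - g = ((-63 - 12) + 55)*14 - 1*292 = (-75 + 55)*14 - 292 = -20*14 - 292 = -280 - 292 = -572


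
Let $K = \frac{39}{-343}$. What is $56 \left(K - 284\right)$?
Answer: $- \frac{779608}{49} \approx -15910.0$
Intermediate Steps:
$K = - \frac{39}{343}$ ($K = 39 \left(- \frac{1}{343}\right) = - \frac{39}{343} \approx -0.1137$)
$56 \left(K - 284\right) = 56 \left(- \frac{39}{343} - 284\right) = 56 \left(- \frac{97451}{343}\right) = - \frac{779608}{49}$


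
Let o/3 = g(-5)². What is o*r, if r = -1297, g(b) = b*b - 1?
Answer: -2241216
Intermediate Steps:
g(b) = -1 + b² (g(b) = b² - 1 = -1 + b²)
o = 1728 (o = 3*(-1 + (-5)²)² = 3*(-1 + 25)² = 3*24² = 3*576 = 1728)
o*r = 1728*(-1297) = -2241216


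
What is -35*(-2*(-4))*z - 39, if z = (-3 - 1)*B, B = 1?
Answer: 1081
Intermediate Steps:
z = -4 (z = (-3 - 1)*1 = -4*1 = -4)
-35*(-2*(-4))*z - 39 = -35*(-2*(-4))*(-4) - 39 = -280*(-4) - 39 = -35*(-32) - 39 = 1120 - 39 = 1081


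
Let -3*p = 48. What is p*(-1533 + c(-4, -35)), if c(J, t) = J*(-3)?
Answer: 24336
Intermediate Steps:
c(J, t) = -3*J
p = -16 (p = -1/3*48 = -16)
p*(-1533 + c(-4, -35)) = -16*(-1533 - 3*(-4)) = -16*(-1533 + 12) = -16*(-1521) = 24336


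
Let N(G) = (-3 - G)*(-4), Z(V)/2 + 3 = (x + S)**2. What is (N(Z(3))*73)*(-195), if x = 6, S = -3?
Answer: -854100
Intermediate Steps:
Z(V) = 12 (Z(V) = -6 + 2*(6 - 3)**2 = -6 + 2*3**2 = -6 + 2*9 = -6 + 18 = 12)
N(G) = 12 + 4*G
(N(Z(3))*73)*(-195) = ((12 + 4*12)*73)*(-195) = ((12 + 48)*73)*(-195) = (60*73)*(-195) = 4380*(-195) = -854100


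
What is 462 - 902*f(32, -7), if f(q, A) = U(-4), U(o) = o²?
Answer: -13970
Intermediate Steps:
f(q, A) = 16 (f(q, A) = (-4)² = 16)
462 - 902*f(32, -7) = 462 - 902*16 = 462 - 14432 = -13970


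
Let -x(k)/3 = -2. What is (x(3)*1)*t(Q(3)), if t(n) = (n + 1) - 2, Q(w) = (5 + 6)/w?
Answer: 16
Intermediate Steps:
x(k) = 6 (x(k) = -3*(-2) = 6)
Q(w) = 11/w
t(n) = -1 + n (t(n) = (1 + n) - 2 = -1 + n)
(x(3)*1)*t(Q(3)) = (6*1)*(-1 + 11/3) = 6*(-1 + 11*(⅓)) = 6*(-1 + 11/3) = 6*(8/3) = 16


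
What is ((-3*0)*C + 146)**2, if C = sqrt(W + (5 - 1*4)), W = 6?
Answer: 21316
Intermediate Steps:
C = sqrt(7) (C = sqrt(6 + (5 - 1*4)) = sqrt(6 + (5 - 4)) = sqrt(6 + 1) = sqrt(7) ≈ 2.6458)
((-3*0)*C + 146)**2 = ((-3*0)*sqrt(7) + 146)**2 = (0*sqrt(7) + 146)**2 = (0 + 146)**2 = 146**2 = 21316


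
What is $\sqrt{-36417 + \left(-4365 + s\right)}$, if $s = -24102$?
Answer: $2 i \sqrt{16221} \approx 254.72 i$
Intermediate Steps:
$\sqrt{-36417 + \left(-4365 + s\right)} = \sqrt{-36417 - 28467} = \sqrt{-64884} = 2 i \sqrt{16221}$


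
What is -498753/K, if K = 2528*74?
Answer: -498753/187072 ≈ -2.6661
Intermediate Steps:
K = 187072
-498753/K = -498753/187072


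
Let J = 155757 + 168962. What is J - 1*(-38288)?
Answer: 363007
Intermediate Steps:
J = 324719
J - 1*(-38288) = 324719 - 1*(-38288) = 324719 + 38288 = 363007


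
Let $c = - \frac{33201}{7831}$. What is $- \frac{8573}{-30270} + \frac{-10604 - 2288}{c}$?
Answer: $\frac{1018753550071}{334998090} \approx 3041.1$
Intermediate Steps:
$c = - \frac{33201}{7831}$ ($c = \left(-33201\right) \frac{1}{7831} = - \frac{33201}{7831} \approx -4.2397$)
$- \frac{8573}{-30270} + \frac{-10604 - 2288}{c} = - \frac{8573}{-30270} + \frac{-10604 - 2288}{- \frac{33201}{7831}} = \left(-8573\right) \left(- \frac{1}{30270}\right) - - \frac{100957252}{33201} = \frac{8573}{30270} + \frac{100957252}{33201} = \frac{1018753550071}{334998090}$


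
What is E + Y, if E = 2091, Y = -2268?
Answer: -177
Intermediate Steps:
E + Y = 2091 - 2268 = -177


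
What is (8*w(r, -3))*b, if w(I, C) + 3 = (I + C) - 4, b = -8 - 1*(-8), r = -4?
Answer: 0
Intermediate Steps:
b = 0 (b = -8 + 8 = 0)
w(I, C) = -7 + C + I (w(I, C) = -3 + ((I + C) - 4) = -3 + ((C + I) - 4) = -3 + (-4 + C + I) = -7 + C + I)
(8*w(r, -3))*b = (8*(-7 - 3 - 4))*0 = (8*(-14))*0 = -112*0 = 0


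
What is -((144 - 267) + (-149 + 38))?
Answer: 234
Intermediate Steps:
-((144 - 267) + (-149 + 38)) = -(-123 - 111) = -1*(-234) = 234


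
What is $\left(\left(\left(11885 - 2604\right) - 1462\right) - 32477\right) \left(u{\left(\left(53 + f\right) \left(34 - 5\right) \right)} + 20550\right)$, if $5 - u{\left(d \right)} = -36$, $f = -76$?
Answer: $-507732878$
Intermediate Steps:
$u{\left(d \right)} = 41$ ($u{\left(d \right)} = 5 - -36 = 5 + 36 = 41$)
$\left(\left(\left(11885 - 2604\right) - 1462\right) - 32477\right) \left(u{\left(\left(53 + f\right) \left(34 - 5\right) \right)} + 20550\right) = \left(\left(\left(11885 - 2604\right) - 1462\right) - 32477\right) \left(41 + 20550\right) = \left(\left(9281 - 1462\right) - 32477\right) 20591 = \left(7819 - 32477\right) 20591 = \left(-24658\right) 20591 = -507732878$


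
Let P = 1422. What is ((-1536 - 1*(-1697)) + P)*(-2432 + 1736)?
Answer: -1101768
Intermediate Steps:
((-1536 - 1*(-1697)) + P)*(-2432 + 1736) = ((-1536 - 1*(-1697)) + 1422)*(-2432 + 1736) = ((-1536 + 1697) + 1422)*(-696) = (161 + 1422)*(-696) = 1583*(-696) = -1101768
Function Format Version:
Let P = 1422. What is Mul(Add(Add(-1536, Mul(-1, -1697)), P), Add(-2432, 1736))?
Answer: -1101768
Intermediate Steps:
Mul(Add(Add(-1536, Mul(-1, -1697)), P), Add(-2432, 1736)) = Mul(Add(Add(-1536, Mul(-1, -1697)), 1422), Add(-2432, 1736)) = Mul(Add(Add(-1536, 1697), 1422), -696) = Mul(Add(161, 1422), -696) = Mul(1583, -696) = -1101768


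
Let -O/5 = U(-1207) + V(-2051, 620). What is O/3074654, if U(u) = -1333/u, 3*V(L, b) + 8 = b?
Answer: -1237805/3711107378 ≈ -0.00033354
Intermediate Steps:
V(L, b) = -8/3 + b/3
O = -1237805/1207 (O = -5*(-1333/(-1207) + (-8/3 + (⅓)*620)) = -5*(-1333*(-1/1207) + (-8/3 + 620/3)) = -5*(1333/1207 + 204) = -5*247561/1207 = -1237805/1207 ≈ -1025.5)
O/3074654 = -1237805/1207/3074654 = -1237805/1207*1/3074654 = -1237805/3711107378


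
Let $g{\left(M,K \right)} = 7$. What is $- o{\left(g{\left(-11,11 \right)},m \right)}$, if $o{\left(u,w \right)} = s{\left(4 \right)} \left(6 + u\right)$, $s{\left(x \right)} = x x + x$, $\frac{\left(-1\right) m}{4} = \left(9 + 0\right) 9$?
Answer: $-260$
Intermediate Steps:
$m = -324$ ($m = - 4 \left(9 + 0\right) 9 = - 4 \cdot 9 \cdot 9 = \left(-4\right) 81 = -324$)
$s{\left(x \right)} = x + x^{2}$ ($s{\left(x \right)} = x^{2} + x = x + x^{2}$)
$o{\left(u,w \right)} = 120 + 20 u$ ($o{\left(u,w \right)} = 4 \left(1 + 4\right) \left(6 + u\right) = 4 \cdot 5 \left(6 + u\right) = 20 \left(6 + u\right) = 120 + 20 u$)
$- o{\left(g{\left(-11,11 \right)},m \right)} = - (120 + 20 \cdot 7) = - (120 + 140) = \left(-1\right) 260 = -260$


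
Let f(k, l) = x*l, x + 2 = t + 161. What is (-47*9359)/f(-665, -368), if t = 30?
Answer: 62839/9936 ≈ 6.3244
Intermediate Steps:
x = 189 (x = -2 + (30 + 161) = -2 + 191 = 189)
f(k, l) = 189*l
(-47*9359)/f(-665, -368) = (-47*9359)/((189*(-368))) = -439873/(-69552) = -439873*(-1/69552) = 62839/9936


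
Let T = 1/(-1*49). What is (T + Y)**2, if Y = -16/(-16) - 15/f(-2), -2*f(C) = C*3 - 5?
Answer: 887364/290521 ≈ 3.0544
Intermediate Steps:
f(C) = 5/2 - 3*C/2 (f(C) = -(C*3 - 5)/2 = -(3*C - 5)/2 = -(-5 + 3*C)/2 = 5/2 - 3*C/2)
T = -1/49 (T = 1/(-49) = -1/49 ≈ -0.020408)
Y = -19/11 (Y = -16/(-16) - 15/(5/2 - 3/2*(-2)) = -16*(-1/16) - 15/(5/2 + 3) = 1 - 15/11/2 = 1 - 15*2/11 = 1 - 30/11 = -19/11 ≈ -1.7273)
(T + Y)**2 = (-1/49 - 19/11)**2 = (-942/539)**2 = 887364/290521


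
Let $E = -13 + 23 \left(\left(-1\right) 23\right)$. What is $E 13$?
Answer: $-7046$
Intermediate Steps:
$E = -542$ ($E = -13 + 23 \left(-23\right) = -13 - 529 = -542$)
$E 13 = \left(-542\right) 13 = -7046$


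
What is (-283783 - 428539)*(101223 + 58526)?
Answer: -113792727178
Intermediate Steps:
(-283783 - 428539)*(101223 + 58526) = -712322*159749 = -113792727178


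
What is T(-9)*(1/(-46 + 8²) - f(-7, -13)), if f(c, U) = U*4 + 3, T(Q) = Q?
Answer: -883/2 ≈ -441.50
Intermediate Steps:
f(c, U) = 3 + 4*U (f(c, U) = 4*U + 3 = 3 + 4*U)
T(-9)*(1/(-46 + 8²) - f(-7, -13)) = -9*(1/(-46 + 8²) - (3 + 4*(-13))) = -9*(1/(-46 + 64) - (3 - 52)) = -9*(1/18 - 1*(-49)) = -9*(1/18 + 49) = -9*883/18 = -883/2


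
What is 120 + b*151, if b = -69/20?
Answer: -8019/20 ≈ -400.95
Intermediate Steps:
b = -69/20 (b = -69*1/20 = -69/20 ≈ -3.4500)
120 + b*151 = 120 - 69/20*151 = 120 - 10419/20 = -8019/20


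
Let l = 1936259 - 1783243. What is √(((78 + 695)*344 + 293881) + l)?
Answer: 3*√79201 ≈ 844.28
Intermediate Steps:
l = 153016
√(((78 + 695)*344 + 293881) + l) = √(((78 + 695)*344 + 293881) + 153016) = √((773*344 + 293881) + 153016) = √((265912 + 293881) + 153016) = √(559793 + 153016) = √712809 = 3*√79201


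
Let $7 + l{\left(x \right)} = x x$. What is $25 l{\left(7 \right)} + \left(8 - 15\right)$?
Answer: $1043$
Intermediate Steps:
$l{\left(x \right)} = -7 + x^{2}$ ($l{\left(x \right)} = -7 + x x = -7 + x^{2}$)
$25 l{\left(7 \right)} + \left(8 - 15\right) = 25 \left(-7 + 7^{2}\right) + \left(8 - 15\right) = 25 \left(-7 + 49\right) - 7 = 25 \cdot 42 - 7 = 1050 - 7 = 1043$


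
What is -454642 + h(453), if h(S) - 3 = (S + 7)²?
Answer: -243039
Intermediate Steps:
h(S) = 3 + (7 + S)² (h(S) = 3 + (S + 7)² = 3 + (7 + S)²)
-454642 + h(453) = -454642 + (3 + (7 + 453)²) = -454642 + (3 + 460²) = -454642 + (3 + 211600) = -454642 + 211603 = -243039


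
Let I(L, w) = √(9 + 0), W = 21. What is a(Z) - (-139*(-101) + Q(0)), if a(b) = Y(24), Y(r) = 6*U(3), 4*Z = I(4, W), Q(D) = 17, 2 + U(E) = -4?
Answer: -14092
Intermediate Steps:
U(E) = -6 (U(E) = -2 - 4 = -6)
I(L, w) = 3 (I(L, w) = √9 = 3)
Z = ¾ (Z = (¼)*3 = ¾ ≈ 0.75000)
Y(r) = -36 (Y(r) = 6*(-6) = -36)
a(b) = -36
a(Z) - (-139*(-101) + Q(0)) = -36 - (-139*(-101) + 17) = -36 - (14039 + 17) = -36 - 1*14056 = -36 - 14056 = -14092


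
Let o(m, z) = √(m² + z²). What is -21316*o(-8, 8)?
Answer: -170528*√2 ≈ -2.4116e+5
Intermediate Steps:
-21316*o(-8, 8) = -21316*√((-8)² + 8²) = -21316*√(64 + 64) = -170528*√2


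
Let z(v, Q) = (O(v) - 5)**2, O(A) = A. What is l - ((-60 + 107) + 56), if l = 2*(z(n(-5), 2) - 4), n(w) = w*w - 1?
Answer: 611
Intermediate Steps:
n(w) = -1 + w**2 (n(w) = w**2 - 1 = -1 + w**2)
z(v, Q) = (-5 + v)**2 (z(v, Q) = (v - 5)**2 = (-5 + v)**2)
l = 714 (l = 2*((-5 + (-1 + (-5)**2))**2 - 4) = 2*((-5 + (-1 + 25))**2 - 4) = 2*((-5 + 24)**2 - 4) = 2*(19**2 - 4) = 2*(361 - 4) = 2*357 = 714)
l - ((-60 + 107) + 56) = 714 - ((-60 + 107) + 56) = 714 - (47 + 56) = 714 - 1*103 = 714 - 103 = 611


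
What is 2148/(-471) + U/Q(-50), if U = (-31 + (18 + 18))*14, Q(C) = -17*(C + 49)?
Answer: -1182/2669 ≈ -0.44286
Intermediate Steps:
Q(C) = -833 - 17*C (Q(C) = -17*(49 + C) = -833 - 17*C)
U = 70 (U = (-31 + 36)*14 = 5*14 = 70)
2148/(-471) + U/Q(-50) = 2148/(-471) + 70/(-833 - 17*(-50)) = 2148*(-1/471) + 70/(-833 + 850) = -716/157 + 70/17 = -1182/2669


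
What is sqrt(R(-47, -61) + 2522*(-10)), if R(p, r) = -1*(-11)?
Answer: 3*I*sqrt(2801) ≈ 158.77*I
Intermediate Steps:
R(p, r) = 11
sqrt(R(-47, -61) + 2522*(-10)) = sqrt(11 + 2522*(-10)) = sqrt(11 - 25220) = sqrt(-25209) = 3*I*sqrt(2801)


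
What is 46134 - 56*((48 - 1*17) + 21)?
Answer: 43222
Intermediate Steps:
46134 - 56*((48 - 1*17) + 21) = 46134 - 56*((48 - 17) + 21) = 46134 - 56*(31 + 21) = 46134 - 56*52 = 46134 - 2912 = 43222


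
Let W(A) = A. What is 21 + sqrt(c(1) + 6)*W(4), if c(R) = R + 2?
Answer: 33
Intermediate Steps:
c(R) = 2 + R
21 + sqrt(c(1) + 6)*W(4) = 21 + sqrt((2 + 1) + 6)*4 = 21 + sqrt(3 + 6)*4 = 21 + sqrt(9)*4 = 21 + 3*4 = 21 + 12 = 33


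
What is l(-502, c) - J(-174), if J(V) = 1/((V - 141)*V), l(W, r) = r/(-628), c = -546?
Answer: 3740704/4302585 ≈ 0.86941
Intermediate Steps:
l(W, r) = -r/628 (l(W, r) = r*(-1/628) = -r/628)
J(V) = 1/(V*(-141 + V)) (J(V) = 1/((-141 + V)*V) = 1/(V*(-141 + V)))
l(-502, c) - J(-174) = -1/628*(-546) - 1/((-174)*(-141 - 174)) = 273/314 - (-1)/(174*(-315)) = 273/314 - (-1)*(-1)/(174*315) = 273/314 - 1*1/54810 = 273/314 - 1/54810 = 3740704/4302585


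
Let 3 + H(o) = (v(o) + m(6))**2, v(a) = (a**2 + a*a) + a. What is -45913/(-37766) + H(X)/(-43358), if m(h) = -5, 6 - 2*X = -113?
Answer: -960304608099/818729114 ≈ -1172.9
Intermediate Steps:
X = 119/2 (X = 3 - 1/2*(-113) = 3 + 113/2 = 119/2 ≈ 59.500)
v(a) = a + 2*a**2 (v(a) = (a**2 + a**2) + a = 2*a**2 + a = a + 2*a**2)
H(o) = -3 + (-5 + o*(1 + 2*o))**2 (H(o) = -3 + (o*(1 + 2*o) - 5)**2 = -3 + (-5 + o*(1 + 2*o))**2)
-45913/(-37766) + H(X)/(-43358) = -45913/(-37766) + (-3 + (-5 + 119*(1 + 2*(119/2))/2)**2)/(-43358) = -45913*(-1/37766) + (-3 + (-5 + 119*(1 + 119)/2)**2)*(-1/43358) = 45913/37766 + (-3 + (-5 + (119/2)*120)**2)*(-1/43358) = 45913/37766 + (-3 + (-5 + 7140)**2)*(-1/43358) = 45913/37766 + (-3 + 7135**2)*(-1/43358) = 45913/37766 + (-3 + 50908225)*(-1/43358) = 45913/37766 + 50908222*(-1/43358) = 45913/37766 - 25454111/21679 = -960304608099/818729114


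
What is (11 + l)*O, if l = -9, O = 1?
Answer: 2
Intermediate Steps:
(11 + l)*O = (11 - 9)*1 = 2*1 = 2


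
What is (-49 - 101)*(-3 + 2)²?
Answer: -150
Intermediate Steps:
(-49 - 101)*(-3 + 2)² = -150*(-1)² = -150*1 = -150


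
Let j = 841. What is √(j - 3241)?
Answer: 20*I*√6 ≈ 48.99*I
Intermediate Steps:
√(j - 3241) = √(841 - 3241) = √(-2400) = 20*I*√6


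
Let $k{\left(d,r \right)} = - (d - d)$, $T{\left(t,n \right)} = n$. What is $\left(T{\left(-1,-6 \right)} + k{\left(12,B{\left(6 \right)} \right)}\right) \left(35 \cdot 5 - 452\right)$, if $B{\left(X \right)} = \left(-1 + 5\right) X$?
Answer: $1662$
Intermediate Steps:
$B{\left(X \right)} = 4 X$
$k{\left(d,r \right)} = 0$ ($k{\left(d,r \right)} = \left(-1\right) 0 = 0$)
$\left(T{\left(-1,-6 \right)} + k{\left(12,B{\left(6 \right)} \right)}\right) \left(35 \cdot 5 - 452\right) = \left(-6 + 0\right) \left(35 \cdot 5 - 452\right) = - 6 \left(175 - 452\right) = \left(-6\right) \left(-277\right) = 1662$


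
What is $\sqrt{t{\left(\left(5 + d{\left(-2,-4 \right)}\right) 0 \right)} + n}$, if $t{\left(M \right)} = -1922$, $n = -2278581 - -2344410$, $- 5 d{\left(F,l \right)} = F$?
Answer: $\sqrt{63907} \approx 252.8$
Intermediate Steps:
$d{\left(F,l \right)} = - \frac{F}{5}$
$n = 65829$ ($n = -2278581 + 2344410 = 65829$)
$\sqrt{t{\left(\left(5 + d{\left(-2,-4 \right)}\right) 0 \right)} + n} = \sqrt{-1922 + 65829} = \sqrt{63907}$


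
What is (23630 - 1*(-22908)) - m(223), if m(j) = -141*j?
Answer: 77981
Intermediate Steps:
(23630 - 1*(-22908)) - m(223) = (23630 - 1*(-22908)) - (-141)*223 = (23630 + 22908) - 1*(-31443) = 46538 + 31443 = 77981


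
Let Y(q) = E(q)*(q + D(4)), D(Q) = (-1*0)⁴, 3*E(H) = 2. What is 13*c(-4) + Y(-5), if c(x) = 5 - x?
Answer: 341/3 ≈ 113.67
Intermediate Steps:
E(H) = ⅔ (E(H) = (⅓)*2 = ⅔)
D(Q) = 0 (D(Q) = 0⁴ = 0)
Y(q) = 2*q/3 (Y(q) = 2*(q + 0)/3 = 2*q/3)
13*c(-4) + Y(-5) = 13*(5 - 1*(-4)) + (⅔)*(-5) = 13*(5 + 4) - 10/3 = 13*9 - 10/3 = 117 - 10/3 = 341/3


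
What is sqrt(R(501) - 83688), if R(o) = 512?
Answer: 2*I*sqrt(20794) ≈ 288.4*I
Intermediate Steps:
sqrt(R(501) - 83688) = sqrt(512 - 83688) = sqrt(-83176) = 2*I*sqrt(20794)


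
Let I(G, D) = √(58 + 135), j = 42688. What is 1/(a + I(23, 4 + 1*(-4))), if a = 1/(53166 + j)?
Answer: -95854/1773281937987 + 9187989316*√193/1773281937987 ≈ 0.071982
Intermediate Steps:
I(G, D) = √193
a = 1/95854 (a = 1/(53166 + 42688) = 1/95854 ≈ 1.0433e-5)
1/(a + I(23, 4 + 1*(-4))) = 1/(1/95854 + √193)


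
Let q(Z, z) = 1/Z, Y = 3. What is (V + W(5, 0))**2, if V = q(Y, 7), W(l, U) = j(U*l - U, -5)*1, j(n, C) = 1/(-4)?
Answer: 1/144 ≈ 0.0069444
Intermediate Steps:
j(n, C) = -1/4
W(l, U) = -1/4 (W(l, U) = -1/4*1 = -1/4)
V = 1/3 ≈ 0.33333
(V + W(5, 0))**2 = (1/3 - 1/4)**2 = (1/12)**2 = 1/144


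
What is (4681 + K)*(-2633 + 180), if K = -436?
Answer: -10412985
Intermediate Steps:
(4681 + K)*(-2633 + 180) = (4681 - 436)*(-2633 + 180) = 4245*(-2453) = -10412985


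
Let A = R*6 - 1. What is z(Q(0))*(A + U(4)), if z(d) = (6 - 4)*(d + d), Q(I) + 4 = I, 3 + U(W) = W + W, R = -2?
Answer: 128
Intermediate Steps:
U(W) = -3 + 2*W (U(W) = -3 + (W + W) = -3 + 2*W)
Q(I) = -4 + I
z(d) = 4*d (z(d) = 2*(2*d) = 4*d)
A = -13 (A = -2*6 - 1 = -12 - 1 = -13)
z(Q(0))*(A + U(4)) = (4*(-4 + 0))*(-13 + (-3 + 2*4)) = (4*(-4))*(-13 + (-3 + 8)) = -16*(-13 + 5) = -16*(-8) = 128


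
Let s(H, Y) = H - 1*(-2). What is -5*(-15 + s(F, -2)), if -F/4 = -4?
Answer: -15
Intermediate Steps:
F = 16 (F = -4*(-4) = 16)
s(H, Y) = 2 + H (s(H, Y) = H + 2 = 2 + H)
-5*(-15 + s(F, -2)) = -5*(-15 + (2 + 16)) = -5*(-15 + 18) = -5*3 = -15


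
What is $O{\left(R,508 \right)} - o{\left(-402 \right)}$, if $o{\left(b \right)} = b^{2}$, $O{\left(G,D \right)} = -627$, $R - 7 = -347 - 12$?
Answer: $-162231$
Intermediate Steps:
$R = -352$ ($R = 7 - 359 = -352$)
$O{\left(R,508 \right)} - o{\left(-402 \right)} = -627 - \left(-402\right)^{2} = -627 - 161604 = -162231$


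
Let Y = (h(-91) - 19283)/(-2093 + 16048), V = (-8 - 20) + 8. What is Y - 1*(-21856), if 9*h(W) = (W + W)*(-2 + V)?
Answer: 2744834777/125595 ≈ 21855.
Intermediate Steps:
V = -20 (V = -28 + 8 = -20)
h(W) = -44*W/9 (h(W) = ((W + W)*(-2 - 20))/9 = ((2*W)*(-22))/9 = (-44*W)/9 = -44*W/9)
Y = -169543/125595 (Y = (-44/9*(-91) - 19283)/(-2093 + 16048) = (4004/9 - 19283)/13955 = -169543/9*1/13955 = -169543/125595 ≈ -1.3499)
Y - 1*(-21856) = -169543/125595 - 1*(-21856) = -169543/125595 + 21856 = 2744834777/125595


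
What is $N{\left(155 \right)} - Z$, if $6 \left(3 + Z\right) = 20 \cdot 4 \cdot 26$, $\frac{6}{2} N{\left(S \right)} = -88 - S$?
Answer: $- \frac{1274}{3} \approx -424.67$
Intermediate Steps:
$N{\left(S \right)} = - \frac{88}{3} - \frac{S}{3}$ ($N{\left(S \right)} = \frac{-88 - S}{3} = - \frac{88}{3} - \frac{S}{3}$)
$Z = \frac{1031}{3}$ ($Z = -3 + \frac{20 \cdot 4 \cdot 26}{6} = -3 + \frac{80 \cdot 26}{6} = -3 + \frac{1}{6} \cdot 2080 = -3 + \frac{1040}{3} = \frac{1031}{3} \approx 343.67$)
$N{\left(155 \right)} - Z = \left(- \frac{88}{3} - \frac{155}{3}\right) - \frac{1031}{3} = -81 - \frac{1031}{3} = - \frac{1274}{3}$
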